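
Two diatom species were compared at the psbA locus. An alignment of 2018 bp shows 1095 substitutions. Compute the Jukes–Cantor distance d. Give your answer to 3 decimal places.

0.964

p = 1095/2018 ≈ 0.542616.
d = −(3/4) ln(1 − 4p/3) = −0.75 ln(1 − 0.723488) = −0.75 ln(0.276512)
  = −0.75 × (-1.285501) = 0.964126 substitutions/site.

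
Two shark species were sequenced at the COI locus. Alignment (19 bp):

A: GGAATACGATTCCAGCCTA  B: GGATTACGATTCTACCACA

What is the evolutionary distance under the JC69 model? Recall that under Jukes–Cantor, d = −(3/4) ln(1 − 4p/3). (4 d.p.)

The sequences differ at 5 of 19 sites (4, 13, 15, 17, 18), so p = 5/19 ≈ 0.263158.
d = −(3/4) ln(1 − 4p/3) = −0.75 ln(1 − 0.350877) = −0.75 ln(0.649123)
  = −0.75 × (-0.432133) = 0.324100 substitutions/site.

0.3241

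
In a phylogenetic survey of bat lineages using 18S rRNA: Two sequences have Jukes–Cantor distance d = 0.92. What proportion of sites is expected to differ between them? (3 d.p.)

0.530

p = (3/4)(1 − e^(−4d/3)) = 0.75 × (1 − e^(-1.226667)) = 0.75 × (1 − 0.293268) = 0.530049.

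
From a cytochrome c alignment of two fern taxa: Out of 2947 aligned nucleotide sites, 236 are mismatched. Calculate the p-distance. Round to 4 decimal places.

0.0801

p = 236/2947 = 0.080081… ≈ 0.0801 (to 4 d.p.).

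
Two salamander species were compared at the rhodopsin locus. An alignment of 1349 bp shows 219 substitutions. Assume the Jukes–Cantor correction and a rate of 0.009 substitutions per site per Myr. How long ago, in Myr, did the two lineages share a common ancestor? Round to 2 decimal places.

p = 219/1349 ≈ 0.162342.
d = −(3/4) ln(1 − 4p/3) = −0.75 ln(1 − 0.216456) = −0.75 ln(0.783544)
  = −0.75 × (-0.243928) = 0.182946 substitutions/site.
Under a molecular clock d = 2μt, so t = d/(2μ) = 0.182946 / (2 × 0.009) = 10.16 Myr.

10.16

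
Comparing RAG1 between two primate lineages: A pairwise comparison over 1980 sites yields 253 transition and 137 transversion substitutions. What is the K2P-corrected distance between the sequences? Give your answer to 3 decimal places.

P = 253/1980 ≈ 0.127778 and Q = 137/1980 ≈ 0.069192.
Under the Kimura two-parameter model, d = −½ ln(1 − 2P − Q) − ¼ ln(1 − 2Q).
1 − 2P − Q = 0.675252, giving −½ ln(0.675252) = 0.196335.
1 − 2Q = 0.861616, giving −¼ ln(0.861616) = 0.037236.
d = 0.196335 + 0.037236 = 0.233571.

0.234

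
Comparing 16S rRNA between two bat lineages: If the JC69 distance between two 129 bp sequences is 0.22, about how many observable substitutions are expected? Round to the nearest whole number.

25

Invert JC69: p = (3/4)(1 − e^(−4d/3)) = 0.75 × (1 − e^(-0.293333)) = 0.75 × (1 − 0.745774) = 0.190670.
Expected differing sites = pL ≈ 0.190670 × 129 = 24.59643 ≈ 25.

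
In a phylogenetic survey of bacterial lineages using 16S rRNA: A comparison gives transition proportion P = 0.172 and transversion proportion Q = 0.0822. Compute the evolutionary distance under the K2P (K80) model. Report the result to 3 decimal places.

Under the Kimura two-parameter model, d = −½ ln(1 − 2P − Q) − ¼ ln(1 − 2Q).
1 − 2P − Q = 0.5738, giving −½ ln(0.5738) = 0.277737.
1 − 2Q = 0.8356, giving −¼ ln(0.8356) = 0.044901.
d = 0.277737 + 0.044901 = 0.322638.

0.323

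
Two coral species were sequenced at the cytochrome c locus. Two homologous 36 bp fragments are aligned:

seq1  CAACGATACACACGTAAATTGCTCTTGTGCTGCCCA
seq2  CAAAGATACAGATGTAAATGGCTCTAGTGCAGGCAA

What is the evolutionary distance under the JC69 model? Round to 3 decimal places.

The sequences differ at 8 of 36 sites (4, 11, 13, 20, 26, 31, 33, 35), so p = 8/36 ≈ 0.222222.
d = −(3/4) ln(1 − 4p/3) = −0.75 ln(1 − 0.296296) = −0.75 ln(0.703704)
  = −0.75 × (-0.351397) = 0.263548 substitutions/site.

0.264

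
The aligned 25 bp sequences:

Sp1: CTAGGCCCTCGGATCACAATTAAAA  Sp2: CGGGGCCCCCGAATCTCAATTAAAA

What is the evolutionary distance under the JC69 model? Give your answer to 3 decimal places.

The sequences differ at 5 of 25 sites (2, 3, 9, 12, 16), so p = 5/25 = 0.2.
d = −(3/4) ln(1 − 4p/3) = −0.75 ln(1 − 0.266667) = −0.75 ln(0.733333)
  = −0.75 × (-0.310155) = 0.232616 substitutions/site.

0.233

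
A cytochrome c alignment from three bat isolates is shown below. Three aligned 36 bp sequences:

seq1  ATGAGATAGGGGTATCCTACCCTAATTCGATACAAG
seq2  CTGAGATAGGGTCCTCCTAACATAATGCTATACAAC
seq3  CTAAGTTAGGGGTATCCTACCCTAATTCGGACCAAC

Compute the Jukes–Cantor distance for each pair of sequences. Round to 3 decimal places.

d(seq1,seq2) = 0.304, d(seq1,seq3) = 0.225, d(seq2,seq3) = 0.441

seq1–seq2: 9/36 sites differ → p = 0.25, d = −0.75 ln(1 − 0.333333) = 0.304098 ≈ 0.304.
seq1–seq3: 7/36 sites differ → p ≈ 0.194444, d = −0.75 ln(1 − 0.259259) = 0.225078 ≈ 0.225.
seq2–seq3: 12/36 sites differ → p ≈ 0.333333, d = −0.75 ln(1 − 0.444444) = 0.440839 ≈ 0.441.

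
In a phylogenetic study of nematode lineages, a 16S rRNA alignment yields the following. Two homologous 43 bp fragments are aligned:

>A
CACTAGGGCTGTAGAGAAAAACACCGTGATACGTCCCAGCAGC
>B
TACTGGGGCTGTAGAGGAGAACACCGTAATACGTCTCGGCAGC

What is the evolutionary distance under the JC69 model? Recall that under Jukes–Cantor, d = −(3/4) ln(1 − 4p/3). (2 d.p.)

The sequences differ at 7 of 43 sites (1, 5, 17, 19, 28, 36, 38), so p = 7/43 ≈ 0.162791.
d = −(3/4) ln(1 − 4p/3) = −0.75 ln(1 − 0.217055) = −0.75 ln(0.782945)
  = −0.75 × (-0.244693) = 0.183520 substitutions/site.

0.18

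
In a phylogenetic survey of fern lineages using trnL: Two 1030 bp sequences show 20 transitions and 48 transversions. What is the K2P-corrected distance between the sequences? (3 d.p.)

P = 20/1030 ≈ 0.019417 and Q = 48/1030 ≈ 0.046602.
Under the Kimura two-parameter model, d = −½ ln(1 − 2P − Q) − ¼ ln(1 − 2Q).
1 − 2P − Q = 0.914564, giving −½ ln(0.914564) = 0.044654.
1 − 2Q = 0.906796, giving −¼ ln(0.906796) = 0.024459.
d = 0.044654 + 0.024459 = 0.069113.

0.069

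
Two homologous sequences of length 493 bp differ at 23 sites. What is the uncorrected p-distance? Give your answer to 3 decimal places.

0.047

p = 23/493 = 0.046653… ≈ 0.047 (to 3 d.p.).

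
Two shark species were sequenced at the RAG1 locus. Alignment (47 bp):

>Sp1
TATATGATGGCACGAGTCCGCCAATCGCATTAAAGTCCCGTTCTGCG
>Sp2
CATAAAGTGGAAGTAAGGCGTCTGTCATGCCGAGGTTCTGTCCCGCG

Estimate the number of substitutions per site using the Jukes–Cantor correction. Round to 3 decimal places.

0.857

The sequences differ at 24 of 47 sites, so p = 24/47 ≈ 0.510638.
d = −(3/4) ln(1 − 4p/3) = −0.75 ln(1 − 0.680851) = −0.75 ln(0.319149)
  = −0.75 × (-1.142097) = 0.856573 substitutions/site.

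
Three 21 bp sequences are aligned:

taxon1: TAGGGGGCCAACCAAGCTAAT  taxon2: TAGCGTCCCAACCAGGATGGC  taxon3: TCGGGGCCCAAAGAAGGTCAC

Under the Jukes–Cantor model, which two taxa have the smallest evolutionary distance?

taxon1–taxon2: 8/21 differ, p = 0.381, d = 0.532.
taxon1–taxon3: 7/21 differ, p = 0.333, d = 0.441.
taxon2–taxon3: 9/21 differ, p = 0.429, d = 0.635.
The smallest distance is between taxon1 and taxon3.

taxon1 and taxon3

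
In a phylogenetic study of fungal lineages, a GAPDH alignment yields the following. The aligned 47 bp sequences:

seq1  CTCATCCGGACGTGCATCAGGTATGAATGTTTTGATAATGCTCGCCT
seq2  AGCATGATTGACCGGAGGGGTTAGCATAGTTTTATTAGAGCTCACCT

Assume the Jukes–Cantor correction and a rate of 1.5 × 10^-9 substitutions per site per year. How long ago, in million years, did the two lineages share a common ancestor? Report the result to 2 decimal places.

285.52

The sequences differ at 24 of 47 sites, so p = 24/47 ≈ 0.510638.
d = −(3/4) ln(1 − 4p/3) = −0.75 ln(1 − 0.680851) = −0.75 ln(0.319149)
  = −0.75 × (-1.142097) = 0.856573 substitutions/site.
Under a molecular clock d = 2μt, so t = d/(2μ) = 0.856573 / (2 × 1.5 × 10^-9) = 285.52 million years.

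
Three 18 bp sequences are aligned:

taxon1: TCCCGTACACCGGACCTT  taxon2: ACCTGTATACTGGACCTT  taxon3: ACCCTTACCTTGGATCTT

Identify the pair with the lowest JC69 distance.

taxon1–taxon2: 4/18 differ, p = 0.222, d = 0.264.
taxon1–taxon3: 6/18 differ, p = 0.333, d = 0.441.
taxon2–taxon3: 6/18 differ, p = 0.333, d = 0.441.
The smallest distance is between taxon1 and taxon2.

taxon1 and taxon2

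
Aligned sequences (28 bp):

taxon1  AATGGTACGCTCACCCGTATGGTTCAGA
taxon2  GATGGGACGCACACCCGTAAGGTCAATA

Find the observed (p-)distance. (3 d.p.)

0.250

The sequences differ at 7 of 28 positions (sites 1, 6, 11, 20, 24, 25, 27).
p = 7/28 = 0.250.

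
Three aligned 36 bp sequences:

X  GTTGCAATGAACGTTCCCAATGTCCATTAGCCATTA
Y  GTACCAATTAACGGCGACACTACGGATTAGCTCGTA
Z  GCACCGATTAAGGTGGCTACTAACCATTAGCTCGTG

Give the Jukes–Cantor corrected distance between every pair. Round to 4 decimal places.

d(X,Y) = 0.6082, d(X,Z) = 0.6735, d(Y,Z) = 0.3924

X–Y: 15/36 sites differ → p ≈ 0.416667, d = −0.75 ln(1 − 0.555556) = 0.608198 ≈ 0.6082.
X–Z: 16/36 sites differ → p ≈ 0.444444, d = −0.75 ln(1 − 0.592592) = 0.673455 ≈ 0.6735.
Y–Z: 11/36 sites differ → p ≈ 0.305556, d = −0.75 ln(1 − 0.407408) = 0.392437 ≈ 0.3924.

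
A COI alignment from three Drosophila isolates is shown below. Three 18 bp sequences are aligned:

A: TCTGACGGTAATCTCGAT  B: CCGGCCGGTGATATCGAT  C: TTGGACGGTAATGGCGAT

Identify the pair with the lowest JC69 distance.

A and C

A–B: 5/18 differ, p = 0.278, d = 0.347.
A–C: 4/18 differ, p = 0.222, d = 0.264.
B–C: 6/18 differ, p = 0.333, d = 0.441.
The smallest distance is between A and C.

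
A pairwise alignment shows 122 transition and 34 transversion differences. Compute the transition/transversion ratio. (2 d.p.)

3.59

R = 122/34 = 3.588235… ≈ 3.59 (to 2 d.p.).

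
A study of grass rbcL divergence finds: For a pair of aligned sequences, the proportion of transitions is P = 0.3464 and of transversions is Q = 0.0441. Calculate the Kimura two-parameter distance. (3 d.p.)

Under the Kimura two-parameter model, d = −½ ln(1 − 2P − Q) − ¼ ln(1 − 2Q).
1 − 2P − Q = 0.2631, giving −½ ln(0.2631) = 0.667611.
1 − 2Q = 0.9118, giving −¼ ln(0.9118) = 0.023084.
d = 0.667611 + 0.023084 = 0.690695.

0.691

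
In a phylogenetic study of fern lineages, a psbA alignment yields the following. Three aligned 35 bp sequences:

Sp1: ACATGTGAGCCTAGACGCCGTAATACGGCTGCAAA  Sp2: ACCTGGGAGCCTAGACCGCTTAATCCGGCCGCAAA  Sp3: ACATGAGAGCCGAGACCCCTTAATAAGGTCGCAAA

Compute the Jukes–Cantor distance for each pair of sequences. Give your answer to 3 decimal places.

d(Sp1,Sp2) = 0.233, d(Sp1,Sp3) = 0.233, d(Sp2,Sp3) = 0.233

Sp1–Sp2: 7/35 sites differ → p = 0.2, d = −0.75 ln(1 − 0.266667) = 0.232617 ≈ 0.233.
Sp1–Sp3: 7/35 sites differ → p = 0.2, d = −0.75 ln(1 − 0.266667) = 0.232617 ≈ 0.233.
Sp2–Sp3: 7/35 sites differ → p = 0.2, d = −0.75 ln(1 − 0.266667) = 0.232617 ≈ 0.233.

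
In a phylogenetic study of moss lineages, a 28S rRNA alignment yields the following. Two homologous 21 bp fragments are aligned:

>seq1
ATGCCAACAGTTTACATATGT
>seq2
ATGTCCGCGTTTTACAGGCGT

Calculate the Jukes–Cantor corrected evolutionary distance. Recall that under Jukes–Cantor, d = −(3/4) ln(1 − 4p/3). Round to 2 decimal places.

0.53

The sequences differ at 8 of 21 sites (4, 6, 7, 9, 10, 17, 18, 19), so p = 8/21 ≈ 0.380952.
d = −(3/4) ln(1 − 4p/3) = −0.75 ln(1 − 0.507936) = −0.75 ln(0.492064)
  = −0.75 × (-0.709146) = 0.531860 substitutions/site.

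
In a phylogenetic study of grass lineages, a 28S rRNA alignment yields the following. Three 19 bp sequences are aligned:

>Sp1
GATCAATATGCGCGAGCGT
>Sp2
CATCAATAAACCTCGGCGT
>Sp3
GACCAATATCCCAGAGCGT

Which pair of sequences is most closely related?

Sp1 and Sp3

Sp1–Sp2: 7/19 differ, p = 0.368, d = 0.507.
Sp1–Sp3: 4/19 differ, p = 0.211, d = 0.247.
Sp2–Sp3: 7/19 differ, p = 0.368, d = 0.507.
The smallest distance is between Sp1 and Sp3.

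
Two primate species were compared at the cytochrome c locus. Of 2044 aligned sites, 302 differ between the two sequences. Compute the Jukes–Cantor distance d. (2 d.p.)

p = 302/2044 ≈ 0.14775.
d = −(3/4) ln(1 − 4p/3) = −0.75 ln(1 − 0.197) = −0.75 ln(0.803)
  = −0.75 × (-0.219401) = 0.164551 substitutions/site.

0.16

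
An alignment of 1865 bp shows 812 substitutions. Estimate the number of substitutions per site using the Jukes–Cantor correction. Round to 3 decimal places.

p = 812/1865 ≈ 0.435389.
d = −(3/4) ln(1 − 4p/3) = −0.75 ln(1 − 0.580519) = −0.75 ln(0.419481)
  = −0.75 × (-0.868737) = 0.651553 substitutions/site.

0.652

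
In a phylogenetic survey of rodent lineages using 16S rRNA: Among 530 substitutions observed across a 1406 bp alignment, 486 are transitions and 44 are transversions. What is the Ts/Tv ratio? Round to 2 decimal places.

R = 486/44 = 11.045454… ≈ 11.05 (to 2 d.p.).

11.05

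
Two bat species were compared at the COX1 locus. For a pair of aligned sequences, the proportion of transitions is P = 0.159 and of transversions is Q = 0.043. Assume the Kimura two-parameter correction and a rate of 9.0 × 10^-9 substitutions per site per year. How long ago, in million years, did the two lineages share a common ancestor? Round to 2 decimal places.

13.69

Under the Kimura two-parameter model, d = −½ ln(1 − 2P − Q) − ¼ ln(1 − 2Q).
1 − 2P − Q = 0.639, giving −½ ln(0.639) = 0.223925.
1 − 2Q = 0.914, giving −¼ ln(0.914) = 0.022481.
d = 0.223925 + 0.022481 = 0.246406.
Under a molecular clock d = 2μt, so t = d/(2μ) = 0.246406 / (2 × 9.0 × 10^-9) = 13.69 million years.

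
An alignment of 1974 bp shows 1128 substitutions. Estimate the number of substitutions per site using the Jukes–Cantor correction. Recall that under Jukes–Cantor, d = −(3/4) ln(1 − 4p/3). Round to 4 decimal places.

1.0763

p = 1128/1974 ≈ 0.571429.
d = −(3/4) ln(1 − 4p/3) = −0.75 ln(1 − 0.761905) = −0.75 ln(0.238095)
  = −0.75 × (-1.435086) = 1.076315 substitutions/site.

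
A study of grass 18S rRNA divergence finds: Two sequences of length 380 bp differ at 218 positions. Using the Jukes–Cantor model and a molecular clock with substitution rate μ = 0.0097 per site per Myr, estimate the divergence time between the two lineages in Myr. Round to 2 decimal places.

p = 218/380 ≈ 0.573684.
d = −(3/4) ln(1 − 4p/3) = −0.75 ln(1 − 0.764912) = −0.75 ln(0.235088)
  = −0.75 × (-1.447795) = 1.085846 substitutions/site.
Under a molecular clock d = 2μt, so t = d/(2μ) = 1.085846 / (2 × 0.0097) = 55.97 Myr.

55.97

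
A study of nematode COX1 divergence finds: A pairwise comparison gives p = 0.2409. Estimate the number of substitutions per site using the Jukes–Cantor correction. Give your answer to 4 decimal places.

0.2906

d = −(3/4) ln(1 − 4p/3) = −0.75 ln(1 − 0.3212) = −0.75 ln(0.6788)
  = −0.75 × (-0.387429) = 0.290572 substitutions/site.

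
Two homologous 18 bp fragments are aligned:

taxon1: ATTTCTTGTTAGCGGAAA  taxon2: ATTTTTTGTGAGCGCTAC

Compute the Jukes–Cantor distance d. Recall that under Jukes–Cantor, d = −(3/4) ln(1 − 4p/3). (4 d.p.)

The sequences differ at 5 of 18 sites (5, 10, 15, 16, 18), so p = 5/18 ≈ 0.277778.
d = −(3/4) ln(1 − 4p/3) = −0.75 ln(1 − 0.370371) = −0.75 ln(0.629629)
  = −0.75 × (-0.462625) = 0.346969 substitutions/site.

0.3470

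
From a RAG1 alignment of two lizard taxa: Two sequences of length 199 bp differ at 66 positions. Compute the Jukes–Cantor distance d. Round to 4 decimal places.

p = 66/199 ≈ 0.331658.
d = −(3/4) ln(1 − 4p/3) = −0.75 ln(1 − 0.442211) = −0.75 ln(0.557789)
  = −0.75 × (-0.583775) = 0.437831 substitutions/site.

0.4378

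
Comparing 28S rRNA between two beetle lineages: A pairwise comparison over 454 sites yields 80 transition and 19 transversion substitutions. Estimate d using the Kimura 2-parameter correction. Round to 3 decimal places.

P = 80/454 ≈ 0.176211 and Q = 19/454 ≈ 0.04185.
Under the Kimura two-parameter model, d = −½ ln(1 − 2P − Q) − ¼ ln(1 − 2Q).
1 − 2P − Q = 0.605728, giving −½ ln(0.605728) = 0.250662.
1 − 2Q = 0.9163, giving −¼ ln(0.9163) = 0.021853.
d = 0.250662 + 0.021853 = 0.272515.

0.273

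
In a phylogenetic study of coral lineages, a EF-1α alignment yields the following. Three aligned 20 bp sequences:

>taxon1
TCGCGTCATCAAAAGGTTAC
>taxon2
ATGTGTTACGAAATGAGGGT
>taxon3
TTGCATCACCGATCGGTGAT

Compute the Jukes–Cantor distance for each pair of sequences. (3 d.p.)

taxon1–taxon2: 12/20 sites differ → p = 0.6, d = −0.75 ln(1 − 0.8) = 1.207078 ≈ 1.207.
taxon1–taxon3: 8/20 sites differ → p = 0.4, d = −0.75 ln(1 − 0.533333) = 0.571605 ≈ 0.572.
taxon2–taxon3: 11/20 sites differ → p = 0.55, d = −0.75 ln(1 − 0.733333) = 0.991316 ≈ 0.991.

d(taxon1,taxon2) = 1.207, d(taxon1,taxon3) = 0.572, d(taxon2,taxon3) = 0.991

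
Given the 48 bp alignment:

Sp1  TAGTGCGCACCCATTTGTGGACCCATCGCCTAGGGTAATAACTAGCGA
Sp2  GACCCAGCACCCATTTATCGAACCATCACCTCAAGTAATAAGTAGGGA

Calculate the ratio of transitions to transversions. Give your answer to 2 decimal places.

Transitions are A↔G and C↔T; transversions are all other mismatches.
Transitions: 5. Transversions: 9.
R = 5/9 = 0.555555… ≈ 0.56 (to 2 d.p.).

0.56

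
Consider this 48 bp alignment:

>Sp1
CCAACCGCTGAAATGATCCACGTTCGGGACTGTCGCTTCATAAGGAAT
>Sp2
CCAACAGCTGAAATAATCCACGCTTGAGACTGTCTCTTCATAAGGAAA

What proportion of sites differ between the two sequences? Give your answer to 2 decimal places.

The sequences differ at 7 of 48 positions (sites 6, 15, 23, 25, 27, 35, 48).
p = 7/48 = 0.145833… ≈ 0.15 (to 2 d.p.).

0.15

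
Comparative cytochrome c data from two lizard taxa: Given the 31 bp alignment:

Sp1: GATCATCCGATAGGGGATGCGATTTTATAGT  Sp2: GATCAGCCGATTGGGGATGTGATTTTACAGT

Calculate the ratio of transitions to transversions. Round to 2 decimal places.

Transitions are A↔G and C↔T; transversions are all other mismatches.
Transitions: 2. Transversions: 2.
R = 2/2 = 1.00.

1.00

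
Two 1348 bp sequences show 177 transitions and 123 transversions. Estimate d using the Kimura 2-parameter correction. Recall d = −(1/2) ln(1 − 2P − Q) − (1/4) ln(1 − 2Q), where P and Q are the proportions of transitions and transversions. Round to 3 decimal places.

0.269

P = 177/1348 ≈ 0.131306 and Q = 123/1348 ≈ 0.091246.
Under the Kimura two-parameter model, d = −½ ln(1 − 2P − Q) − ¼ ln(1 − 2Q).
1 − 2P − Q = 0.646142, giving −½ ln(0.646142) = 0.218368.
1 − 2Q = 0.817508, giving −¼ ln(0.817508) = 0.050374.
d = 0.218368 + 0.050374 = 0.268742.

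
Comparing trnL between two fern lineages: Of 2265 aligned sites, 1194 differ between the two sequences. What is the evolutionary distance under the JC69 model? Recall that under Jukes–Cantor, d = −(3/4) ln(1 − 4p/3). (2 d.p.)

0.91

p = 1194/2265 ≈ 0.527152.
d = −(3/4) ln(1 − 4p/3) = −0.75 ln(1 − 0.702869) = −0.75 ln(0.297131)
  = −0.75 × (-1.213582) = 0.910187 substitutions/site.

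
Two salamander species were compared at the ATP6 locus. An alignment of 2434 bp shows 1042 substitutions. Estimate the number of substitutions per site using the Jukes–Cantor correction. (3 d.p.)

p = 1042/2434 ≈ 0.428102.
d = −(3/4) ln(1 − 4p/3) = −0.75 ln(1 − 0.570803) = −0.75 ln(0.429197)
  = −0.75 × (-0.845839) = 0.634379 substitutions/site.

0.634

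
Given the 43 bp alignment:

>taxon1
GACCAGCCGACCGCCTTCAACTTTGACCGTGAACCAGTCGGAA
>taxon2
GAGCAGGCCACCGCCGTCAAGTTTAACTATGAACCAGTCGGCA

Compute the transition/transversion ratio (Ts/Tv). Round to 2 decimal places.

Transitions are A↔G and C↔T; transversions are all other mismatches.
Transitions: 3. Transversions: 6.
R = 3/6 = 0.50.

0.50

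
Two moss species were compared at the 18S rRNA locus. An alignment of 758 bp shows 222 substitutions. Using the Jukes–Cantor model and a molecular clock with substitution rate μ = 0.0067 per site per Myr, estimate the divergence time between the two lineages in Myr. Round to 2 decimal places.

27.71

p = 222/758 ≈ 0.292876.
d = −(3/4) ln(1 − 4p/3) = −0.75 ln(1 − 0.390501) = −0.75 ln(0.609499)
  = −0.75 × (-0.495118) = 0.371339 substitutions/site.
Under a molecular clock d = 2μt, so t = d/(2μ) = 0.371339 / (2 × 0.0067) = 27.71 Myr.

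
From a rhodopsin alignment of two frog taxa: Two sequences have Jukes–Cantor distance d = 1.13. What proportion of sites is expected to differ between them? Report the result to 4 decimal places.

p = (3/4)(1 − e^(−4d/3)) = 0.75 × (1 − e^(-1.506667)) = 0.75 × (1 − 0.221647) = 0.583765.

0.5838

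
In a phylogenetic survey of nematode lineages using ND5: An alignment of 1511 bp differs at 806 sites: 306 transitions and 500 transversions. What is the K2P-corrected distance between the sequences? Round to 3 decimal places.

P = 306/1511 ≈ 0.202515 and Q = 500/1511 ≈ 0.330907.
Under the Kimura two-parameter model, d = −½ ln(1 − 2P − Q) − ¼ ln(1 − 2Q).
1 − 2P − Q = 0.264063, giving −½ ln(0.264063) = 0.665784.
1 − 2Q = 0.338186, giving −¼ ln(0.338186) = 0.271040.
d = 0.665784 + 0.271040 = 0.936824.

0.937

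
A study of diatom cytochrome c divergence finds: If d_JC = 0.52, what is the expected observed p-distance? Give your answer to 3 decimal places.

p = (3/4)(1 − e^(−4d/3)) = 0.75 × (1 − e^(-0.693333)) = 0.75 × (1 − 0.499907) = 0.375070.

0.375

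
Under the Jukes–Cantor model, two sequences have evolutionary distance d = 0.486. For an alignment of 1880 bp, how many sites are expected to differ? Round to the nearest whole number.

Invert JC69: p = (3/4)(1 − e^(−4d/3)) = 0.75 × (1 − e^(-0.648)) = 0.75 × (1 − 0.523091) = 0.357682.
Expected differing sites = pL ≈ 0.357682 × 1880 = 672.44216 ≈ 672.

672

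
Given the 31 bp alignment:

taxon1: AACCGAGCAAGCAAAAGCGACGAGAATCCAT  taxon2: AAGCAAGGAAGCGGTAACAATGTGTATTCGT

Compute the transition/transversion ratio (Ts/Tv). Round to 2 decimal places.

Transitions are A↔G and C↔T; transversions are all other mismatches.
Transitions: 8. Transversions: 5.
R = 8/5 = 1.60.

1.60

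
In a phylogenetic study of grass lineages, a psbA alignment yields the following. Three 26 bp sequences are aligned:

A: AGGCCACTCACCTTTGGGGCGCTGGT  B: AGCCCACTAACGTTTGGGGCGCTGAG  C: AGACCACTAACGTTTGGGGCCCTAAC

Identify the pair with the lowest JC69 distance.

A–B: 5/26 differ, p = 0.192, d = 0.222.
A–C: 7/26 differ, p = 0.269, d = 0.334.
B–C: 4/26 differ, p = 0.154, d = 0.172.
The smallest distance is between B and C.

B and C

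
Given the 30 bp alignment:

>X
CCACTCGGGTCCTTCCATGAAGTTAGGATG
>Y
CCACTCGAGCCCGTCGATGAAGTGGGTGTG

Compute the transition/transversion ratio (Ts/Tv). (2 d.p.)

1.00

Transitions are A↔G and C↔T; transversions are all other mismatches.
Transitions: 4. Transversions: 4.
R = 4/4 = 1.00.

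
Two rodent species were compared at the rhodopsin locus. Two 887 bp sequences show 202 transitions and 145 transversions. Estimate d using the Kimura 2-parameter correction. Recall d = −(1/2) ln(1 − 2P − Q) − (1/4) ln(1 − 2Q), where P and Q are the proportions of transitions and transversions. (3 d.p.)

0.581

P = 202/887 ≈ 0.227734 and Q = 145/887 ≈ 0.163472.
Under the Kimura two-parameter model, d = −½ ln(1 − 2P − Q) − ¼ ln(1 − 2Q).
1 − 2P − Q = 0.38106, giving −½ ln(0.38106) = 0.482399.
1 − 2Q = 0.673056, giving −¼ ln(0.673056) = 0.098982.
d = 0.482399 + 0.098982 = 0.581381.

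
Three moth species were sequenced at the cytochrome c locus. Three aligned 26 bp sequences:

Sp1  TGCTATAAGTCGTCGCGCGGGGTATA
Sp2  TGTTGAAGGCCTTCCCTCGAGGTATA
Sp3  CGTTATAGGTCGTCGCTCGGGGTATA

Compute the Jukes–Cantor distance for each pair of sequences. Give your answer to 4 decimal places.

Sp1–Sp2: 9/26 sites differ → p ≈ 0.346154, d = −0.75 ln(1 − 0.461539) = 0.464280 ≈ 0.4643.
Sp1–Sp3: 4/26 sites differ → p ≈ 0.153846, d = −0.75 ln(1 − 0.205128) = 0.172181 ≈ 0.1722.
Sp2–Sp3: 7/26 sites differ → p ≈ 0.269231, d = −0.75 ln(1 − 0.358975) = 0.333515 ≈ 0.3335.

d(Sp1,Sp2) = 0.4643, d(Sp1,Sp3) = 0.1722, d(Sp2,Sp3) = 0.3335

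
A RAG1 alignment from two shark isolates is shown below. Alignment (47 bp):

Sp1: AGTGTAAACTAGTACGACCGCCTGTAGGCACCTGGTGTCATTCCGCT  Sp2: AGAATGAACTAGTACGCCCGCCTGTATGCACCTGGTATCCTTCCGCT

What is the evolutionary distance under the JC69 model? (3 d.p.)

The sequences differ at 7 of 47 sites (3, 4, 6, 17, 27, 37, 40), so p = 7/47 ≈ 0.148936.
d = −(3/4) ln(1 − 4p/3) = −0.75 ln(1 − 0.198581) = −0.75 ln(0.801419)
  = −0.75 × (-0.221371) = 0.166028 substitutions/site.

0.166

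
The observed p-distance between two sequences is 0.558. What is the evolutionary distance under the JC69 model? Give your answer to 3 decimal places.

1.022

d = −(3/4) ln(1 − 4p/3) = −0.75 ln(1 − 0.744) = −0.75 ln(0.256)
  = −0.75 × (-1.362578) = 1.021934 substitutions/site.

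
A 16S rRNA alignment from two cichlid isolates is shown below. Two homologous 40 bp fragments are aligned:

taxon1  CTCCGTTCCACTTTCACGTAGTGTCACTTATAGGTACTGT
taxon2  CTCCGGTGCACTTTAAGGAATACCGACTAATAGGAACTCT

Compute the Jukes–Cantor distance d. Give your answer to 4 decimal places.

The sequences differ at 13 of 40 sites, so p = 13/40 = 0.325.
d = −(3/4) ln(1 − 4p/3) = −0.75 ln(1 − 0.433333) = −0.75 ln(0.566667)
  = −0.75 × (-0.567983) = 0.425987 substitutions/site.

0.4260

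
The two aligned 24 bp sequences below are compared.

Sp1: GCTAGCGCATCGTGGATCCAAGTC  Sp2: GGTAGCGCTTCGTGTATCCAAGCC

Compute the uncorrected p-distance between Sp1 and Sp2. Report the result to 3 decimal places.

0.167

The sequences differ at 4 of 24 positions (sites 2, 9, 15, 23).
p = 4/24 = 0.166666… ≈ 0.167 (to 3 d.p.).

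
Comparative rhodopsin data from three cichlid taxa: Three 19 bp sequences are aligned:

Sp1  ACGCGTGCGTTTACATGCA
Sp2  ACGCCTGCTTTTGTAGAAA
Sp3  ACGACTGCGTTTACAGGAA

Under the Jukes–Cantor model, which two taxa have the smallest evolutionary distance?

Sp1–Sp2: 7/19 differ, p = 0.368, d = 0.507.
Sp1–Sp3: 4/19 differ, p = 0.211, d = 0.247.
Sp2–Sp3: 5/19 differ, p = 0.263, d = 0.324.
The smallest distance is between Sp1 and Sp3.

Sp1 and Sp3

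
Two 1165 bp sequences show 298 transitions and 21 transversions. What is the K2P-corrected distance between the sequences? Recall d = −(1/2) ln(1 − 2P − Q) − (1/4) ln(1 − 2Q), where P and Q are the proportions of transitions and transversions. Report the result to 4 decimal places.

0.3863

P = 298/1165 ≈ 0.255794 and Q = 21/1165 ≈ 0.018026.
Under the Kimura two-parameter model, d = −½ ln(1 − 2P − Q) − ¼ ln(1 − 2Q).
1 − 2P − Q = 0.470386, giving −½ ln(0.470386) = 0.377101.
1 − 2Q = 0.963948, giving −¼ ln(0.963948) = 0.009179.
d = 0.377101 + 0.009179 = 0.386280.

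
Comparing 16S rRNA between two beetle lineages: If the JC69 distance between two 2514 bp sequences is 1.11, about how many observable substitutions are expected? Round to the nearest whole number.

Invert JC69: p = (3/4)(1 − e^(−4d/3)) = 0.75 × (1 − e^(-1.48)) = 0.75 × (1 − 0.227638) = 0.579272.
Expected differing sites = pL ≈ 0.579272 × 2514 = 1456.289808 ≈ 1456.

1456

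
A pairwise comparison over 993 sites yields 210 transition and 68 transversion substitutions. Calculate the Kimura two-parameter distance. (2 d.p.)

0.37

P = 210/993 ≈ 0.21148 and Q = 68/993 ≈ 0.068479.
Under the Kimura two-parameter model, d = −½ ln(1 − 2P − Q) − ¼ ln(1 − 2Q).
1 − 2P − Q = 0.508561, giving −½ ln(0.508561) = 0.338085.
1 − 2Q = 0.863042, giving −¼ ln(0.863042) = 0.036823.
d = 0.338085 + 0.036823 = 0.374908.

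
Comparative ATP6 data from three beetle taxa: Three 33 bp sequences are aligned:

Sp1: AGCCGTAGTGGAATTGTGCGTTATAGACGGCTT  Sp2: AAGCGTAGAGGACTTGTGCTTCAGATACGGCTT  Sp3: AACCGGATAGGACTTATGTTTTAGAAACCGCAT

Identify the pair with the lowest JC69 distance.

Sp1 and Sp2

Sp1–Sp2: 8/33 differ, p = 0.242, d = 0.293.
Sp1–Sp3: 12/33 differ, p = 0.364, d = 0.497.
Sp2–Sp3: 9/33 differ, p = 0.273, d = 0.339.
The smallest distance is between Sp1 and Sp2.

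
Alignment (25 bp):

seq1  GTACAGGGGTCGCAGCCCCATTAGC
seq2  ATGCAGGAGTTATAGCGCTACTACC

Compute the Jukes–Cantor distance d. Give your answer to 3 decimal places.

The sequences differ at 10 of 25 sites (1, 3, 8, 11, 12, 13, 17, 19, 21, 24), so p = 10/25 = 0.4.
d = −(3/4) ln(1 − 4p/3) = −0.75 ln(1 − 0.533333) = −0.75 ln(0.466667)
  = −0.75 × (-0.762139) = 0.571604 substitutions/site.

0.572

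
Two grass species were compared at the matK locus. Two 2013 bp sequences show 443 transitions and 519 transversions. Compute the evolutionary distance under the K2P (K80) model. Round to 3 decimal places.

P = 443/2013 ≈ 0.22007 and Q = 519/2013 ≈ 0.257824.
Under the Kimura two-parameter model, d = −½ ln(1 − 2P − Q) − ¼ ln(1 − 2Q).
1 − 2P − Q = 0.302036, giving −½ ln(0.302036) = 0.598605.
1 − 2Q = 0.484352, giving −¼ ln(0.484352) = 0.181236.
d = 0.598605 + 0.181236 = 0.779841.

0.780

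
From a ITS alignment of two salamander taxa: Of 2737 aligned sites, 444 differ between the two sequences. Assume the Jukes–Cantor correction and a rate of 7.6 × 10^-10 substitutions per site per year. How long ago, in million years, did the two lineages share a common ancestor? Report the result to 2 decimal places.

120.26

p = 444/2737 ≈ 0.162221.
d = −(3/4) ln(1 − 4p/3) = −0.75 ln(1 − 0.216295) = −0.75 ln(0.783705)
  = −0.75 × (-0.243723) = 0.182792 substitutions/site.
Under a molecular clock d = 2μt, so t = d/(2μ) = 0.182792 / (2 × 7.6 × 10^-10) = 120.26 million years.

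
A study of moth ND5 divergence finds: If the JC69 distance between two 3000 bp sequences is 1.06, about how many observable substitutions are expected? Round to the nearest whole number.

1703

Invert JC69: p = (3/4)(1 − e^(−4d/3)) = 0.75 × (1 − e^(-1.413333)) = 0.75 × (1 − 0.243331) = 0.567502.
Expected differing sites = pL ≈ 0.567502 × 3000 = 1702.506 ≈ 1703.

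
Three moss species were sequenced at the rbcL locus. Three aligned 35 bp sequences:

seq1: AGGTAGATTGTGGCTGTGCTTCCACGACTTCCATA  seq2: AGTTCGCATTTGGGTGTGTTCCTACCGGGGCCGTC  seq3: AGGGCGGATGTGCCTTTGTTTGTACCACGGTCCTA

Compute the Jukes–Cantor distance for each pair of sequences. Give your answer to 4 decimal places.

seq1–seq2: 16/35 sites differ → p ≈ 0.457143, d = −0.75 ln(1 − 0.609524) = 0.705292 ≈ 0.7053.
seq1–seq3: 14/35 sites differ → p = 0.4, d = −0.75 ln(1 − 0.533333) = 0.571605 ≈ 0.5716.
seq2–seq3: 14/35 sites differ → p = 0.4, d = −0.75 ln(1 − 0.533333) = 0.571605 ≈ 0.5716.

d(seq1,seq2) = 0.7053, d(seq1,seq3) = 0.5716, d(seq2,seq3) = 0.5716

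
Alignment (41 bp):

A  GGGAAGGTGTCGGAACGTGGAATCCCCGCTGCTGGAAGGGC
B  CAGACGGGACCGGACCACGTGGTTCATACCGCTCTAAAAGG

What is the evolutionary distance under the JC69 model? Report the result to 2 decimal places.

0.94

The sequences differ at 22 of 41 sites, so p = 22/41 ≈ 0.536585.
d = −(3/4) ln(1 − 4p/3) = −0.75 ln(1 − 0.715447) = −0.75 ln(0.284553)
  = −0.75 × (-1.256836) = 0.942627 substitutions/site.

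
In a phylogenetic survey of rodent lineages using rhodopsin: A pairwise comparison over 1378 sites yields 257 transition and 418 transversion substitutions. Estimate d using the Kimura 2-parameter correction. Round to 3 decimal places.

0.797

P = 257/1378 ≈ 0.186502 and Q = 418/1378 ≈ 0.303338.
Under the Kimura two-parameter model, d = −½ ln(1 − 2P − Q) − ¼ ln(1 − 2Q).
1 − 2P − Q = 0.323658, giving −½ ln(0.323658) = 0.564034.
1 − 2Q = 0.393324, giving −¼ ln(0.393324) = 0.233280.
d = 0.564034 + 0.233280 = 0.797314.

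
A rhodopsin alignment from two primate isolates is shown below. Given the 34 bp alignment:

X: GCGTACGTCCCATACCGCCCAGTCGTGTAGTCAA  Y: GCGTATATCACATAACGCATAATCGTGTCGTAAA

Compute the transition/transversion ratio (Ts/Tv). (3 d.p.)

0.800

Transitions are A↔G and C↔T; transversions are all other mismatches.
Transitions: 4. Transversions: 5.
R = 4/5 = 0.800.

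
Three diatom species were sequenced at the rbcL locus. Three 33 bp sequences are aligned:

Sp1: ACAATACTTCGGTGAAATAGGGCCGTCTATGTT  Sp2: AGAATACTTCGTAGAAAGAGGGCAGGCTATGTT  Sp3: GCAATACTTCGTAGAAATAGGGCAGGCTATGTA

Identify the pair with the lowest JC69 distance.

Sp1–Sp2: 6/33 differ, p = 0.182, d = 0.208.
Sp1–Sp3: 6/33 differ, p = 0.182, d = 0.208.
Sp2–Sp3: 4/33 differ, p = 0.121, d = 0.132.
The smallest distance is between Sp2 and Sp3.

Sp2 and Sp3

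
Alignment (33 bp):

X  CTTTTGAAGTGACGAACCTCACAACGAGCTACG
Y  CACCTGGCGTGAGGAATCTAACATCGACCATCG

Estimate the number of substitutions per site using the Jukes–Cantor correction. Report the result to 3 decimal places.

The sequences differ at 12 of 33 sites, so p = 12/33 ≈ 0.363636.
d = −(3/4) ln(1 − 4p/3) = −0.75 ln(1 − 0.484848) = −0.75 ln(0.515152)
  = −0.75 × (-0.663293) = 0.497470 substitutions/site.

0.497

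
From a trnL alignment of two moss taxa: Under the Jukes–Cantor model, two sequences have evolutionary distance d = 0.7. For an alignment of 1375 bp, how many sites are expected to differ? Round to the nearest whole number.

626

Invert JC69: p = (3/4)(1 − e^(−4d/3)) = 0.75 × (1 − e^(-0.933333)) = 0.75 × (1 − 0.393241) = 0.455069.
Expected differing sites = pL ≈ 0.455069 × 1375 = 625.719875 ≈ 626.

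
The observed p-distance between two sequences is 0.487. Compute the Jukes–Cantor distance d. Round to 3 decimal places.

d = −(3/4) ln(1 − 4p/3) = −0.75 ln(1 − 0.649333) = −0.75 ln(0.350667)
  = −0.75 × (-1.047918) = 0.785939 substitutions/site.

0.786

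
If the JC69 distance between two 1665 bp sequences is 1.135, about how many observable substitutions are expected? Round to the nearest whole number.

Invert JC69: p = (3/4)(1 − e^(−4d/3)) = 0.75 × (1 − e^(-1.513333)) = 0.75 × (1 − 0.220175) = 0.584869.
Expected differing sites = pL ≈ 0.584869 × 1665 = 973.806885 ≈ 974.

974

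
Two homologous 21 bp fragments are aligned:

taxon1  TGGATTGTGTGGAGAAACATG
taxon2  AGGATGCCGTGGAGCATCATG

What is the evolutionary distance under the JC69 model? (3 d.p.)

The sequences differ at 6 of 21 sites (1, 6, 7, 8, 15, 17), so p = 6/21 ≈ 0.285714.
d = −(3/4) ln(1 − 4p/3) = −0.75 ln(1 − 0.380952) = −0.75 ln(0.619048)
  = −0.75 × (-0.479572) = 0.359679 substitutions/site.

0.360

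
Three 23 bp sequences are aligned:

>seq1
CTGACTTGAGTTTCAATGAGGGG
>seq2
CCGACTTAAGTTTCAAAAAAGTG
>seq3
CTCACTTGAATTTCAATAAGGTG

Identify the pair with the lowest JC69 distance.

seq1 and seq3

seq1–seq2: 6/23 differ, p = 0.261, d = 0.321.
seq1–seq3: 4/23 differ, p = 0.174, d = 0.198.
seq2–seq3: 6/23 differ, p = 0.261, d = 0.321.
The smallest distance is between seq1 and seq3.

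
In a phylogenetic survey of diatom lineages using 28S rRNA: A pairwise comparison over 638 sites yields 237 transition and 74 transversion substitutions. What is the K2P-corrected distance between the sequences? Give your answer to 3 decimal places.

1.045

P = 237/638 ≈ 0.371473 and Q = 74/638 ≈ 0.115987.
Under the Kimura two-parameter model, d = −½ ln(1 − 2P − Q) − ¼ ln(1 − 2Q).
1 − 2P − Q = 0.141067, giving −½ ln(0.141067) = 0.979260.
1 − 2Q = 0.768026, giving −¼ ln(0.768026) = 0.065983.
d = 0.979260 + 0.065983 = 1.045243.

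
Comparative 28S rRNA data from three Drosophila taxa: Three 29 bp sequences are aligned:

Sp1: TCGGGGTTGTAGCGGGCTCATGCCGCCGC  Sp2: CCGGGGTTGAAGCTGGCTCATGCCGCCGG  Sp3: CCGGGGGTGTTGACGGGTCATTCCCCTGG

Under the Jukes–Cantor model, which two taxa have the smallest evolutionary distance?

Sp1 and Sp2

Sp1–Sp2: 4/29 differ, p = 0.138, d = 0.152.
Sp1–Sp3: 10/29 differ, p = 0.345, d = 0.462.
Sp2–Sp3: 9/29 differ, p = 0.310, d = 0.401.
The smallest distance is between Sp1 and Sp2.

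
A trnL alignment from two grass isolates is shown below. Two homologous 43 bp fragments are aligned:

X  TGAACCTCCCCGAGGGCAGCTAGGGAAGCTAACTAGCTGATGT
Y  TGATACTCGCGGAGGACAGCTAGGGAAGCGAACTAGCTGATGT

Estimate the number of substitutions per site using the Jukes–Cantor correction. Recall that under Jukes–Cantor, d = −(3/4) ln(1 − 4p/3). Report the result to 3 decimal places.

The sequences differ at 6 of 43 sites (4, 5, 9, 11, 16, 30), so p = 6/43 ≈ 0.139535.
d = −(3/4) ln(1 − 4p/3) = −0.75 ln(1 − 0.186047) = −0.75 ln(0.813953)
  = −0.75 × (-0.205853) = 0.154390 substitutions/site.

0.154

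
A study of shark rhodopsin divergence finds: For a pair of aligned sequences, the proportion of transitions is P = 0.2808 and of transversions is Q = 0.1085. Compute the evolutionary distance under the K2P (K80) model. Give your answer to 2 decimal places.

Under the Kimura two-parameter model, d = −½ ln(1 − 2P − Q) − ¼ ln(1 − 2Q).
1 − 2P − Q = 0.3299, giving −½ ln(0.3299) = 0.554483.
1 − 2Q = 0.783, giving −¼ ln(0.783) = 0.061156.
d = 0.554483 + 0.061156 = 0.615639.

0.62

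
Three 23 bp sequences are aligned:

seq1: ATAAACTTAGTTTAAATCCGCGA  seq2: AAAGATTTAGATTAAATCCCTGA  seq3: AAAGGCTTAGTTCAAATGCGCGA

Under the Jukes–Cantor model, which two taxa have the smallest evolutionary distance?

seq1 and seq3

seq1–seq2: 6/23 differ, p = 0.261, d = 0.321.
seq1–seq3: 5/23 differ, p = 0.217, d = 0.257.
seq2–seq3: 7/23 differ, p = 0.304, d = 0.390.
The smallest distance is between seq1 and seq3.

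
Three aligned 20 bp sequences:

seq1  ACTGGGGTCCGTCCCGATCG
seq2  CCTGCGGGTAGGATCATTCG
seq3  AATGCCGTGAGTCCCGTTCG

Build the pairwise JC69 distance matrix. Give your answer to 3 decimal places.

seq1–seq2: 10/20 sites differ → p = 0.5, d = −0.75 ln(1 − 0.666667) = 0.823960 ≈ 0.824.
seq1–seq3: 6/20 sites differ → p = 0.3, d = −0.75 ln(1 − 0.4) = 0.383119 ≈ 0.383.
seq2–seq3: 9/20 sites differ → p = 0.45, d = −0.75 ln(1 − 0.6) = 0.687218 ≈ 0.687.

d(seq1,seq2) = 0.824, d(seq1,seq3) = 0.383, d(seq2,seq3) = 0.687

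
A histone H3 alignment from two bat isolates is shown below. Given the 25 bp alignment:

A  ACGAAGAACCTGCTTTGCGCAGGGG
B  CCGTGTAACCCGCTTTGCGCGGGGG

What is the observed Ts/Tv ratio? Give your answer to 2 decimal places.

Transitions are A↔G and C↔T; transversions are all other mismatches.
Transitions: 3. Transversions: 3.
R = 3/3 = 1.00.

1.00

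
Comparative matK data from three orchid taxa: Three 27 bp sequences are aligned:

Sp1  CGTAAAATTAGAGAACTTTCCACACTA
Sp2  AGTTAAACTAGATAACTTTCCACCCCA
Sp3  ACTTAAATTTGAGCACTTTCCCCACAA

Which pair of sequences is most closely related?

Sp1 and Sp2

Sp1–Sp2: 6/27 differ, p = 0.222, d = 0.264.
Sp1–Sp3: 7/27 differ, p = 0.259, d = 0.318.
Sp2–Sp3: 8/27 differ, p = 0.296, d = 0.377.
The smallest distance is between Sp1 and Sp2.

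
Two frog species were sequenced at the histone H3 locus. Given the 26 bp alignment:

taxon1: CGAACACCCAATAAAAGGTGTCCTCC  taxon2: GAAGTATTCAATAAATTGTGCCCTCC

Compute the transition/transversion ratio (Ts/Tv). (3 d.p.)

2.000

Transitions are A↔G and C↔T; transversions are all other mismatches.
Transitions: 6. Transversions: 3.
R = 6/3 = 2.000.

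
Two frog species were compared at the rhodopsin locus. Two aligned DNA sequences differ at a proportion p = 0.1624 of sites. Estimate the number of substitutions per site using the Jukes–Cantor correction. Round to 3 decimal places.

d = −(3/4) ln(1 − 4p/3) = −0.75 ln(1 − 0.216533) = −0.75 ln(0.783467)
  = −0.75 × (-0.244026) = 0.183020 substitutions/site.

0.183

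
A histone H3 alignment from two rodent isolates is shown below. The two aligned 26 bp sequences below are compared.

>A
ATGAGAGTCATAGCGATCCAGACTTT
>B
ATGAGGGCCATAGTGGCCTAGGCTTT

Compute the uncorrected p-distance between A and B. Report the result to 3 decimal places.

The sequences differ at 7 of 26 positions (sites 6, 8, 14, 16, 17, 19, 22).
p = 7/26 = 0.269230… ≈ 0.269 (to 3 d.p.).

0.269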